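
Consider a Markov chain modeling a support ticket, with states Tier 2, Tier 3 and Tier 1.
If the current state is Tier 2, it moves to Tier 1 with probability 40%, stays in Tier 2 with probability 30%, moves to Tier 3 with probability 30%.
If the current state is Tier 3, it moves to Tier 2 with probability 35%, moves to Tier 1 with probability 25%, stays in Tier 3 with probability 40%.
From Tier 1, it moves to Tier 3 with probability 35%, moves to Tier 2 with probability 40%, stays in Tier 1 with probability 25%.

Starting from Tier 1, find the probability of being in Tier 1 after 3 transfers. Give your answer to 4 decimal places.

0.3014

Propagate the distribution vector 3 transfers from Tier 1.
After 0 transfers: (0.0000, 0.0000, 1.0000)
After 1 transfer: (0.4000, 0.3500, 0.2500)
After 2 transfers: (0.3425, 0.3475, 0.3100)
After 3 transfers: (0.3484, 0.3503, 0.3014)
P(in Tier 1 after 3 transfers) = 0.3014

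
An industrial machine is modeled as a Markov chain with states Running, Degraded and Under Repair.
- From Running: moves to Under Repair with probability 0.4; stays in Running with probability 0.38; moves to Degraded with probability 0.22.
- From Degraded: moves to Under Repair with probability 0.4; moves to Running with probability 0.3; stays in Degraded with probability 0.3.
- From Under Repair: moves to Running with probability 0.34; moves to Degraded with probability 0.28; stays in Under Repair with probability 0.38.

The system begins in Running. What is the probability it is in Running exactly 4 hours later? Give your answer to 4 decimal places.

Propagate the distribution vector 4 hours from Running.
After 0 hours: (1.0000, 0.0000, 0.0000)
After 1 hour: (0.3800, 0.2200, 0.4000)
After 2 hours: (0.3464, 0.2616, 0.3920)
After 3 hours: (0.3434, 0.2644, 0.3922)
After 4 hours: (0.3432, 0.2647, 0.3922)
P(in Running after 4 hours) = 0.3432

0.3432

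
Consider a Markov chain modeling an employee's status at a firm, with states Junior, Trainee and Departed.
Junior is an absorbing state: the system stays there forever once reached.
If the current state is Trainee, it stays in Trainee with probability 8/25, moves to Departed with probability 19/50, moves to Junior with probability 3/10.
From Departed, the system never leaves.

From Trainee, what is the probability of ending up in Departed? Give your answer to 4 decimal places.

0.5588

Let h(s) be the probability of absorption at Departed starting from transient state s. Then h(Departed) = 1 and h(Junior) = 0. By first-step analysis:
h(Trainee) = 0.3·0 + 0.32·h(Trainee) + 0.38·1
Solving: h(Trainee) = 0.5588.
Starting from Trainee, the probability is 0.5588.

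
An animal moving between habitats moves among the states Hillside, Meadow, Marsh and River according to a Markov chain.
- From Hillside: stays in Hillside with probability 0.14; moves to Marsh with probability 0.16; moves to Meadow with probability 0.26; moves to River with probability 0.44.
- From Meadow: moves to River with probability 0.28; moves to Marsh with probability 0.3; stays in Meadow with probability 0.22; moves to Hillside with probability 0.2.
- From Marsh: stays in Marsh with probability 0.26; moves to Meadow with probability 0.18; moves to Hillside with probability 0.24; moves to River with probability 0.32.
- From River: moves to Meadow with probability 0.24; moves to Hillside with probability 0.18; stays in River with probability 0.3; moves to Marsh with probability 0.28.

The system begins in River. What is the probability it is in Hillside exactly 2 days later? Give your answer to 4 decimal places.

Propagate the distribution vector 2 days from River.
After 0 days: (0.0000, 0.0000, 0.0000, 1.0000)
After 1 day: (0.1800, 0.2400, 0.2800, 0.3000)
After 2 days: (0.1944, 0.2220, 0.2576, 0.3260)
P(in Hillside after 2 days) = 0.1944

0.1944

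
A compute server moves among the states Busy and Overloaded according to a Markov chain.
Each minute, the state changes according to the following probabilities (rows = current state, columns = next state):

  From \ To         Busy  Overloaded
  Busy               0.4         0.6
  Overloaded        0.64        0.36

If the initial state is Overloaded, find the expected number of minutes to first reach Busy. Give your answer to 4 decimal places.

Let t(s) be the expected number of minutes to first reach Busy from state s, with t(Busy) = 0. Conditioning on the first minute:
t(Overloaded) = 1 + 0.36·t(Overloaded)
Solving: t(Overloaded) = 1.5625.
Expected minutes from Overloaded to Busy: 1.5625.

1.5625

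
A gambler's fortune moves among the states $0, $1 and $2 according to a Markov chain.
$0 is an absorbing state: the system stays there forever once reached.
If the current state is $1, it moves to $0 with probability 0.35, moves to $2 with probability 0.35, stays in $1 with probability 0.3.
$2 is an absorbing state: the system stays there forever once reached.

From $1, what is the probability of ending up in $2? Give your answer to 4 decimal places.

Let h(s) be the probability of absorption at $2 starting from transient state s. Then h($2) = 1 and h($0) = 0. By first-step analysis:
h($1) = 0.35·0 + 0.3·h($1) + 0.35·1
Solving: h($1) = 0.5000.
Starting from $1, the probability is 0.5000.

0.5000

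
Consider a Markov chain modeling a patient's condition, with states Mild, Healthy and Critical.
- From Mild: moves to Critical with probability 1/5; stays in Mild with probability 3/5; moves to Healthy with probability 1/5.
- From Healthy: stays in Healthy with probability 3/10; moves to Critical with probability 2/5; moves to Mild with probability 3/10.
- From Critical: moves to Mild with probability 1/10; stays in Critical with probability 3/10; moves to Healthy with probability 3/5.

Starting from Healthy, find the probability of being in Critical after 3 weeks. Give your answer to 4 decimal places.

0.3080

Propagate the distribution vector 3 weeks from Healthy.
After 0 weeks: (0.0000, 1.0000, 0.0000)
After 1 week: (0.3000, 0.3000, 0.4000)
After 2 weeks: (0.3100, 0.3900, 0.3000)
After 3 weeks: (0.3330, 0.3590, 0.3080)
P(in Critical after 3 weeks) = 0.3080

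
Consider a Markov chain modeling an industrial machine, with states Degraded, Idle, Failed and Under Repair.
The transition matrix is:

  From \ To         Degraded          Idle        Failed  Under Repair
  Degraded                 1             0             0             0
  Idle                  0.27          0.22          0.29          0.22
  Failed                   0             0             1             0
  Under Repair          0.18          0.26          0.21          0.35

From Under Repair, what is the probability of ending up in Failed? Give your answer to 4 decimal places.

0.5318

Let h(s) be the probability of absorption at Failed starting from transient state s. Then h(Failed) = 1 and h(Degraded) = 0. By first-step analysis:
h(Idle) = 0.27·0 + 0.22·h(Idle) + 0.29·1 + 0.22·h(Under Repair)
h(Under Repair) = 0.18·0 + 0.26·h(Idle) + 0.21·1 + 0.35·h(Under Repair)
Solving: h(Idle) = 0.5218, h(Under Repair) = 0.5318.
Starting from Under Repair, the probability is 0.5318.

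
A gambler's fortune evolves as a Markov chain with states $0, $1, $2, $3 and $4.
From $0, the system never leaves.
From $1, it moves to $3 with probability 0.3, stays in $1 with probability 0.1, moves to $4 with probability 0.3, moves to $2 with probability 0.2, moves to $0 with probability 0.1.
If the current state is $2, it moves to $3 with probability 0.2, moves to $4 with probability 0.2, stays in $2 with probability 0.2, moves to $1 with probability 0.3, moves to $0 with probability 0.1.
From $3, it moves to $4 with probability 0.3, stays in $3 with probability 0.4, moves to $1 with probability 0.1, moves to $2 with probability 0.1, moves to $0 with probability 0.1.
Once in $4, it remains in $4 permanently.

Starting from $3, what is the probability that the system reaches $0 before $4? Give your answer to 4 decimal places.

Let h(s) be the probability of absorption at $0 starting from transient state s. Then h($0) = 1 and h($4) = 0. By first-step analysis:
h($1) = 0.1·1 + 0.1·h($1) + 0.2·h($2) + 0.3·h($3) + 0.3·0
h($2) = 0.1·1 + 0.3·h($1) + 0.2·h($2) + 0.2·h($3) + 0.2·0
h($3) = 0.1·1 + 0.1·h($1) + 0.1·h($2) + 0.4·h($3) + 0.3·0
Solving: h($1) = 0.2610, h($2) = 0.2874, h($3) = 0.2581.
Starting from $3, the probability is 0.2581.

0.2581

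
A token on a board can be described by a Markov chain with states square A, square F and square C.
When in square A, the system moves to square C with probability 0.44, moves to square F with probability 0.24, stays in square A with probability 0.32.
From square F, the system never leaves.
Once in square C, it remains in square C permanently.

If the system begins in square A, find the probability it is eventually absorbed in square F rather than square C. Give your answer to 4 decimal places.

Let h(s) be the probability of absorption at square F starting from transient state s. Then h(square F) = 1 and h(square C) = 0. By first-step analysis:
h(square A) = 0.32·h(square A) + 0.24·1 + 0.44·0
Solving: h(square A) = 0.3529.
Starting from square A, the probability is 0.3529.

0.3529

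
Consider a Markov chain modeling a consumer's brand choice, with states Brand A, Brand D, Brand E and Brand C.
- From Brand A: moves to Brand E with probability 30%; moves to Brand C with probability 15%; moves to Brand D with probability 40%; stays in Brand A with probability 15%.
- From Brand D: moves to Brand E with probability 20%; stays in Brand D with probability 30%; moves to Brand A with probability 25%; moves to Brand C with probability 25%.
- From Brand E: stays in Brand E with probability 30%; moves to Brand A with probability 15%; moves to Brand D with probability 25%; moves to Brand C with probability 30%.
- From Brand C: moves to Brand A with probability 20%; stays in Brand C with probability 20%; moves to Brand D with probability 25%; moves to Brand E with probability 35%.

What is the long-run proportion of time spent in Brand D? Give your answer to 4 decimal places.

0.2933

Let the stationary distribution be π with π = πP and π_1 + π_2 + π_3 + π_4 = 1.
π_1 = 0.15·π_1 + 0.25·π_2 + 0.15·π_3 + 0.2·π_4
π_2 = 0.4·π_1 + 0.3·π_2 + 0.25·π_3 + 0.25·π_4
π_3 = 0.3·π_1 + 0.2·π_2 + 0.3·π_3 + 0.35·π_4
Solving with the normalization constraint gives π = (0.1910, 0.2933, 0.2823, 0.2333).
So the stationary probability of Brand D is 0.2933.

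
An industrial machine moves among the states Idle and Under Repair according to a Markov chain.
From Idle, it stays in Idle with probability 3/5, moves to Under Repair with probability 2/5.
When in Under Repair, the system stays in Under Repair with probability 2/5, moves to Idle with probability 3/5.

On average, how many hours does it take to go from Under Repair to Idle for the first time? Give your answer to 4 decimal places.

1.6667

Let t(s) be the expected number of hours to first reach Idle from state s, with t(Idle) = 0. Conditioning on the first hour:
t(Under Repair) = 1 + 0.4·t(Under Repair)
Solving: t(Under Repair) = 1.6667.
Expected hours from Under Repair to Idle: 1.6667.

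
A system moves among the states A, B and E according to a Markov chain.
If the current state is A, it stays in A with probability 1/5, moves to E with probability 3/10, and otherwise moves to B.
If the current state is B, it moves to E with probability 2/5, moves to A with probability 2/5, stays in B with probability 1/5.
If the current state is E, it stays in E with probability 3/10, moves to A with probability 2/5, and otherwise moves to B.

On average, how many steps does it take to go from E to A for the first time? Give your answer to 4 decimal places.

2.5000

Let t(s) be the expected number of steps to first reach A from state s, with t(A) = 0. Conditioning on the first step:
t(B) = 1 + 0.2·t(B) + 0.4·t(E)
t(E) = 1 + 0.3·t(B) + 0.3·t(E)
Solving: t(B) = 2.5000, t(E) = 2.5000.
Expected steps from E to A: 2.5000.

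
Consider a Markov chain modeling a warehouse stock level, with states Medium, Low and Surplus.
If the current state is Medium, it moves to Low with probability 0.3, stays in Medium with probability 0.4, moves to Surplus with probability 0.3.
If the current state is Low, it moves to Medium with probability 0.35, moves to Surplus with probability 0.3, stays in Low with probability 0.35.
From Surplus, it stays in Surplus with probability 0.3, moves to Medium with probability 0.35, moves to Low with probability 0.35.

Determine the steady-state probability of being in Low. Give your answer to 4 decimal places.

0.3316

Let the stationary distribution be π with π = πP and π_1 + π_2 + π_3 = 1.
π_1 = 0.4·π_1 + 0.35·π_2 + 0.35·π_3
π_2 = 0.3·π_1 + 0.35·π_2 + 0.35·π_3
Solving with the normalization constraint gives π = (0.3684, 0.3316, 0.3000).
So the stationary probability of Low is 0.3316.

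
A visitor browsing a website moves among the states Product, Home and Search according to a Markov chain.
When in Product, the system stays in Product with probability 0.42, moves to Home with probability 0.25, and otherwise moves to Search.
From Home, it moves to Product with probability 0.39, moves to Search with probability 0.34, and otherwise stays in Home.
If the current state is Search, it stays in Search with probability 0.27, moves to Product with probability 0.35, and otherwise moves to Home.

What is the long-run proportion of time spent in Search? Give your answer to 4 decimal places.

Let the stationary distribution be π with π = πP and π_1 + π_2 + π_3 = 1.
π_1 = 0.42·π_1 + 0.39·π_2 + 0.35·π_3
π_2 = 0.25·π_1 + 0.27·π_2 + 0.38·π_3
Solving with the normalization constraint gives π = (0.3891, 0.2968, 0.3141).
So the stationary probability of Search is 0.3141.

0.3141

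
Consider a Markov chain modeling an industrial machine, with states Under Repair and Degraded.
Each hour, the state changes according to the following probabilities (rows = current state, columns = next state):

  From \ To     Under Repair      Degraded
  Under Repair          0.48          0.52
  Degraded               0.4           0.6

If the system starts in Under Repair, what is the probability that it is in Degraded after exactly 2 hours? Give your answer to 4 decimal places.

0.5616

Sum over the intermediate state after 1 hour:
P = P(Under Repair→Under Repair)·P(Under Repair→Degraded) + P(Under Repair→Degraded)·P(Degraded→Degraded)
  = 0.48×0.52 + 0.52×0.6
  = 0.2496 + 0.3120 = 0.5616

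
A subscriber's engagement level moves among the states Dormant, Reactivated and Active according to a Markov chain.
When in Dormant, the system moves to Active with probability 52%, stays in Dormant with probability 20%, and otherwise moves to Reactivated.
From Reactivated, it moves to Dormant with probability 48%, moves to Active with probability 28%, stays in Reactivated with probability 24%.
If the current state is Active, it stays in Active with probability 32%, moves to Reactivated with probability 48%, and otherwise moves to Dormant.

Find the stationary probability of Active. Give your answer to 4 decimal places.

0.3654

Let the stationary distribution be π with π = πP and π_1 + π_2 + π_3 = 1.
π_1 = 0.2·π_1 + 0.48·π_2 + 0.2·π_3
π_2 = 0.28·π_1 + 0.24·π_2 + 0.48·π_3
Solving with the normalization constraint gives π = (0.2951, 0.3395, 0.3654).
So the stationary probability of Active is 0.3654.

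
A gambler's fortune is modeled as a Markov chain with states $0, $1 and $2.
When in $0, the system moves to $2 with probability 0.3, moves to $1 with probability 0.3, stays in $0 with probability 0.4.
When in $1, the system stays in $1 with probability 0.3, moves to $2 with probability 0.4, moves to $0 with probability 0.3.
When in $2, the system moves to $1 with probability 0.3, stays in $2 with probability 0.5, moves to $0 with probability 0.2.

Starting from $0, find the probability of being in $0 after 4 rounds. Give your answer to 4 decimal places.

0.2884

Propagate the distribution vector 4 rounds from $0.
After 0 rounds: (1.0000, 0.0000, 0.0000)
After 1 round: (0.4000, 0.3000, 0.3000)
After 2 rounds: (0.3100, 0.3000, 0.3900)
After 3 rounds: (0.2920, 0.3000, 0.4080)
After 4 rounds: (0.2884, 0.3000, 0.4116)
P(in $0 after 4 rounds) = 0.2884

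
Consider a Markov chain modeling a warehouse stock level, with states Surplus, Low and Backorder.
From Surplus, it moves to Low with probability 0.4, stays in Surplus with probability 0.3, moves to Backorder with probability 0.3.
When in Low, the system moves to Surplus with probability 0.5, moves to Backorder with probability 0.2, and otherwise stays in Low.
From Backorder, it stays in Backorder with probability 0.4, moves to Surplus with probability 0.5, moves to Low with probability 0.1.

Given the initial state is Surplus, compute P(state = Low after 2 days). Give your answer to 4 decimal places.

Sum over the intermediate state after 1 day:
P = P(Surplus→Surplus)·P(Surplus→Low) + P(Surplus→Low)·P(Low→Low) + P(Surplus→Backorder)·P(Backorder→Low)
  = 0.3×0.4 + 0.4×0.3 + 0.3×0.1
  = 0.1200 + 0.1200 + 0.0300 = 0.2700

0.2700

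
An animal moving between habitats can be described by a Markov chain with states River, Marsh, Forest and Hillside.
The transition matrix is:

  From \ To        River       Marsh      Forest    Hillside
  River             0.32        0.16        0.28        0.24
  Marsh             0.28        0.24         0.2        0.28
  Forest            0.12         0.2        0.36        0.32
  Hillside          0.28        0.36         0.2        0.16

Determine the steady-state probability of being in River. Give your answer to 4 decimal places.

Let the stationary distribution be π with π = πP and π_1 + π_2 + π_3 + π_4 = 1.
π_1 = 0.32·π_1 + 0.28·π_2 + 0.12·π_3 + 0.28·π_4
π_2 = 0.16·π_1 + 0.24·π_2 + 0.2·π_3 + 0.36·π_4
π_3 = 0.28·π_1 + 0.2·π_2 + 0.36·π_3 + 0.2·π_4
Solving with the normalization constraint gives π = (0.2480, 0.2397, 0.2617, 0.2505).
So the stationary probability of River is 0.2480.

0.2480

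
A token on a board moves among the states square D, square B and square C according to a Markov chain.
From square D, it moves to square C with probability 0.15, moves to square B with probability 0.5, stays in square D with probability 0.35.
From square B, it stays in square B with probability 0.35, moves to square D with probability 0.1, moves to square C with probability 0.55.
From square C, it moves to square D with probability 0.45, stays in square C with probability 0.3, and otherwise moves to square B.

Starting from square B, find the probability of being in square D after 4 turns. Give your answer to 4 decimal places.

0.2929

Propagate the distribution vector 4 turns from square B.
After 0 turns: (0.0000, 1.0000, 0.0000)
After 1 turn: (0.1000, 0.3500, 0.5500)
After 2 turns: (0.3175, 0.3100, 0.3725)
After 3 turns: (0.3098, 0.3604, 0.3299)
After 4 turns: (0.2929, 0.3635, 0.3436)
P(in square D after 4 turns) = 0.2929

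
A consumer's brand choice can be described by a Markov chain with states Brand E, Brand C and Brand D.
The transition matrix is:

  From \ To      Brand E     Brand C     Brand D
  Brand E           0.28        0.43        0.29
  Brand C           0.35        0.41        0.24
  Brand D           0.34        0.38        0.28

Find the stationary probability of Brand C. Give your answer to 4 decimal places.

0.4085

Let the stationary distribution be π with π = πP and π_1 + π_2 + π_3 = 1.
π_1 = 0.28·π_1 + 0.35·π_2 + 0.34·π_3
π_2 = 0.43·π_1 + 0.41·π_2 + 0.38·π_3
Solving with the normalization constraint gives π = (0.3246, 0.4085, 0.2669).
So the stationary probability of Brand C is 0.4085.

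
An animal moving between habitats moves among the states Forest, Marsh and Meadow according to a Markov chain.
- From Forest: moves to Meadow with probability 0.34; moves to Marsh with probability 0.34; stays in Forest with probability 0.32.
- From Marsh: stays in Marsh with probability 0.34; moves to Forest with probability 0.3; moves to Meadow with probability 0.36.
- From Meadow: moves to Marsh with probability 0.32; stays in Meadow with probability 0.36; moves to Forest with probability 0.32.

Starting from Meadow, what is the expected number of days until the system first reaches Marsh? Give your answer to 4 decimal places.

3.0637

Let t(s) be the expected number of days to first reach Marsh from state s, with t(Marsh) = 0. Conditioning on the first day:
t(Forest) = 1 + 0.32·t(Forest) + 0.34·t(Meadow)
t(Meadow) = 1 + 0.32·t(Forest) + 0.36·t(Meadow)
Solving: t(Forest) = 3.0025, t(Meadow) = 3.0637.
Expected days from Meadow to Marsh: 3.0637.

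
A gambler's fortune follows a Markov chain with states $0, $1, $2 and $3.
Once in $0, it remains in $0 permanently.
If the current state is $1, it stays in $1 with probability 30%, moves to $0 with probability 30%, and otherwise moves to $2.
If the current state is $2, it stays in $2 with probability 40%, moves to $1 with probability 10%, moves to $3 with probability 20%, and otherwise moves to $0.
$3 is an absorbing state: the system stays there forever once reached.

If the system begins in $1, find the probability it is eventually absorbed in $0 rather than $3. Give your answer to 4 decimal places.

Let h(s) be the probability of absorption at $0 starting from transient state s. Then h($0) = 1 and h($3) = 0. By first-step analysis:
h($1) = 0.3·1 + 0.3·h($1) + 0.4·h($2)
h($2) = 0.3·1 + 0.1·h($1) + 0.4·h($2) + 0.2·0
Solving: h($1) = 0.7895, h($2) = 0.6316.
Starting from $1, the probability is 0.7895.

0.7895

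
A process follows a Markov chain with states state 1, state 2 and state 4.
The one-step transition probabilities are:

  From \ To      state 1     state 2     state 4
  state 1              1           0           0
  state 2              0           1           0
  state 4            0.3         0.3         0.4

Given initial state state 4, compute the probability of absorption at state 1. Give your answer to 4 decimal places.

0.5000

Let h(s) be the probability of absorption at state 1 starting from transient state s. Then h(state 1) = 1 and h(state 2) = 0. By first-step analysis:
h(state 4) = 0.3·1 + 0.3·0 + 0.4·h(state 4)
Solving: h(state 4) = 0.5000.
Starting from state 4, the probability is 0.5000.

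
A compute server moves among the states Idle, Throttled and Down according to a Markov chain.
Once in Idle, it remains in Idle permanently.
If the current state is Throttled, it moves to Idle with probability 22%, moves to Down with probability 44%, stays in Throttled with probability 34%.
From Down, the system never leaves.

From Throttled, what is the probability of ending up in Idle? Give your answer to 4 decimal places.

0.3333

Let h(s) be the probability of absorption at Idle starting from transient state s. Then h(Idle) = 1 and h(Down) = 0. By first-step analysis:
h(Throttled) = 0.22·1 + 0.34·h(Throttled) + 0.44·0
Solving: h(Throttled) = 0.3333.
Starting from Throttled, the probability is 0.3333.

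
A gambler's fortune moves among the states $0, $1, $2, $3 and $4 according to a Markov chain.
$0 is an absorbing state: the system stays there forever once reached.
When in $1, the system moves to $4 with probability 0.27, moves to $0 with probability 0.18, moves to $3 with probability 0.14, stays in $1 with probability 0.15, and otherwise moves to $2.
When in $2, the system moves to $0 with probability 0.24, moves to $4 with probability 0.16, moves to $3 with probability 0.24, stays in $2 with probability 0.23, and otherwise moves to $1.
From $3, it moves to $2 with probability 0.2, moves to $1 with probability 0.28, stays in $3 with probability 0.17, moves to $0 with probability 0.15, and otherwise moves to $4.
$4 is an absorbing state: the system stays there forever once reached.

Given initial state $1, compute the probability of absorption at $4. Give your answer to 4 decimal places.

Let h(s) be the probability of absorption at $4 starting from transient state s. Then h($4) = 1 and h($0) = 0. By first-step analysis:
h($1) = 0.18·0 + 0.15·h($1) + 0.26·h($2) + 0.14·h($3) + 0.27·1
h($2) = 0.24·0 + 0.13·h($1) + 0.23·h($2) + 0.24·h($3) + 0.16·1
h($3) = 0.15·0 + 0.28·h($1) + 0.2·h($2) + 0.17·h($3) + 0.2·1
Solving: h($1) = 0.5499, h($2) = 0.4688, h($3) = 0.5394.
Starting from $1, the probability is 0.5499.

0.5499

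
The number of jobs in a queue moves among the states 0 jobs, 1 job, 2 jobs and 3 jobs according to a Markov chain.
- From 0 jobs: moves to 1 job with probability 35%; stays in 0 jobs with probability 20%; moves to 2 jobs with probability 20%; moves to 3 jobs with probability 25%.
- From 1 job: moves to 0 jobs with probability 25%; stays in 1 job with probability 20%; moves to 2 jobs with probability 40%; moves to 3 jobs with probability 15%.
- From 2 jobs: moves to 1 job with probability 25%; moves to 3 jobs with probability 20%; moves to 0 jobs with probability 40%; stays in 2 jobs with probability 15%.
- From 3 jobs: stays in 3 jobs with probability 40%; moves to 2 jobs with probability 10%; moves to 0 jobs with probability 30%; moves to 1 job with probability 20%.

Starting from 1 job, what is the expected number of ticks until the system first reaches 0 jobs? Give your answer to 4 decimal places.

Let t(s) be the expected number of ticks to first reach 0 jobs from state s, with t(0 jobs) = 0. Conditioning on the first tick:
t(1 job) = 1 + 0.2·t(1 job) + 0.4·t(2 jobs) + 0.15·t(3 jobs)
t(2 jobs) = 1 + 0.25·t(1 job) + 0.15·t(2 jobs) + 0.2·t(3 jobs)
t(3 jobs) = 1 + 0.2·t(1 job) + 0.1·t(2 jobs) + 0.4·t(3 jobs)
Solving: t(1 job) = 3.3217, t(2 jobs) = 2.9207, t(3 jobs) = 3.2607.
Expected ticks from 1 job to 0 jobs: 3.3217.

3.3217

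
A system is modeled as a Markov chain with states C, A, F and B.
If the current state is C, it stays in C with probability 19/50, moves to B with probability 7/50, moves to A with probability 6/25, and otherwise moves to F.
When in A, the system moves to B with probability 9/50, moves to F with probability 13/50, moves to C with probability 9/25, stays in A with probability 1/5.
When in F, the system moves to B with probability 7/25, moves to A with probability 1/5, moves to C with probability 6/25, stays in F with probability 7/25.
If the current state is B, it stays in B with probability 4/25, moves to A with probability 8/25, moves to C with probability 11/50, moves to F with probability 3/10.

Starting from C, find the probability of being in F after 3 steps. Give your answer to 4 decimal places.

0.2663

Propagate the distribution vector 3 steps from C.
After 0 steps: (1.0000, 0.0000, 0.0000, 0.0000)
After 1 step: (0.3800, 0.2400, 0.2400, 0.1400)
After 2 steps: (0.3192, 0.2320, 0.2628, 0.1860)
After 3 steps: (0.3088, 0.2351, 0.2663, 0.1898)
P(in F after 3 steps) = 0.2663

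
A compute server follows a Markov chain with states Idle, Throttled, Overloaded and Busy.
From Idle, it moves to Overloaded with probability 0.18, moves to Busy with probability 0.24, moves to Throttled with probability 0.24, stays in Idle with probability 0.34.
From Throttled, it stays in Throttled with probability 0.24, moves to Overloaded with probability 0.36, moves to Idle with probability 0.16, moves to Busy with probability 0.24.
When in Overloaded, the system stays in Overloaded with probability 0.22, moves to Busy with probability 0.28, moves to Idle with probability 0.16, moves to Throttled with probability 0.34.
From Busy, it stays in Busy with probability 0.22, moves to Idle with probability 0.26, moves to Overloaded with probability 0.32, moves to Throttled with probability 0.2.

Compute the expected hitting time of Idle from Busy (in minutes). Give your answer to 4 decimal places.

4.8832

Let t(s) be the expected number of minutes to first reach Idle from state s, with t(Idle) = 0. Conditioning on the first minute:
t(Throttled) = 1 + 0.24·t(Throttled) + 0.36·t(Overloaded) + 0.24·t(Busy)
t(Overloaded) = 1 + 0.34·t(Throttled) + 0.22·t(Overloaded) + 0.28·t(Busy)
t(Busy) = 1 + 0.2·t(Throttled) + 0.32·t(Overloaded) + 0.22·t(Busy)
Solving: t(Throttled) = 5.4132, t(Overloaded) = 5.3946, t(Busy) = 4.8832.
Expected minutes from Busy to Idle: 4.8832.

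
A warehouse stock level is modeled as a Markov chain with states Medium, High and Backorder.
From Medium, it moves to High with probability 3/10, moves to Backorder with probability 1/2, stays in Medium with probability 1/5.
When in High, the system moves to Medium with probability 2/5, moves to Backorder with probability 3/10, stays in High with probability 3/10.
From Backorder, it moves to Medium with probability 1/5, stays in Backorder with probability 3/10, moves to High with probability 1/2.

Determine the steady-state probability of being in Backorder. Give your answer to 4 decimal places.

Let the stationary distribution be π with π = πP and π_1 + π_2 + π_3 = 1.
π_1 = 0.2·π_1 + 0.4·π_2 + 0.2·π_3
π_2 = 0.3·π_1 + 0.3·π_2 + 0.5·π_3
Solving with the normalization constraint gives π = (0.2742, 0.3710, 0.3548).
So the stationary probability of Backorder is 0.3548.

0.3548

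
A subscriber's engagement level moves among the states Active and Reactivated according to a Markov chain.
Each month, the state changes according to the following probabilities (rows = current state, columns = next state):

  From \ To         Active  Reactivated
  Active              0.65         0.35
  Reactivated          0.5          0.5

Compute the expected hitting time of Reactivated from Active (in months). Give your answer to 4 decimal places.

2.8571

Let t(s) be the expected number of months to first reach Reactivated from state s, with t(Reactivated) = 0. Conditioning on the first month:
t(Active) = 1 + 0.65·t(Active)
Solving: t(Active) = 2.8571.
Expected months from Active to Reactivated: 2.8571.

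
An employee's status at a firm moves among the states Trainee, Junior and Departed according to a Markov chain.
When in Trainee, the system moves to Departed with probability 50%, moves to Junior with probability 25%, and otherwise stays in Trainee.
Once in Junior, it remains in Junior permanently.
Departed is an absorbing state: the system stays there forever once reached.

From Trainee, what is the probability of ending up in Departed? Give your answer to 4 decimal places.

0.6667

Let h(s) be the probability of absorption at Departed starting from transient state s. Then h(Departed) = 1 and h(Junior) = 0. By first-step analysis:
h(Trainee) = 0.25·h(Trainee) + 0.25·0 + 0.5·1
Solving: h(Trainee) = 0.6667.
Starting from Trainee, the probability is 0.6667.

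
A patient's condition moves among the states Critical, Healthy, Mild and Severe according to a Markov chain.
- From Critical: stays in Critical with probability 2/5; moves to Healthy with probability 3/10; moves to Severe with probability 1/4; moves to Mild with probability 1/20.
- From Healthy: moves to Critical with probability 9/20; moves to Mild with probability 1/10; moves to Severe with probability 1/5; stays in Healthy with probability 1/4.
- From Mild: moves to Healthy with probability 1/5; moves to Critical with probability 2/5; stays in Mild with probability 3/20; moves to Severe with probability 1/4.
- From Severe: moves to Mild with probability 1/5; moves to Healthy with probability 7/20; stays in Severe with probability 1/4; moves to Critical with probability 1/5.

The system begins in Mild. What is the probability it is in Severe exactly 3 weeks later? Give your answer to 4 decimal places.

0.2356

Propagate the distribution vector 3 weeks from Mild.
After 0 weeks: (0.0000, 0.0000, 1.0000, 0.0000)
After 1 week: (0.4000, 0.2000, 0.1500, 0.2500)
After 2 weeks: (0.3600, 0.2875, 0.1125, 0.2400)
After 3 weeks: (0.3664, 0.2864, 0.1116, 0.2356)
P(in Severe after 3 weeks) = 0.2356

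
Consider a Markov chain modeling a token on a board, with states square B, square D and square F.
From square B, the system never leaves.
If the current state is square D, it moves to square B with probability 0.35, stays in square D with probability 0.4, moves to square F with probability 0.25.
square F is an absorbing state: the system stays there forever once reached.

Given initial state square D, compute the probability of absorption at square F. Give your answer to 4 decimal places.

0.4167

Let h(s) be the probability of absorption at square F starting from transient state s. Then h(square F) = 1 and h(square B) = 0. By first-step analysis:
h(square D) = 0.35·0 + 0.4·h(square D) + 0.25·1
Solving: h(square D) = 0.4167.
Starting from square D, the probability is 0.4167.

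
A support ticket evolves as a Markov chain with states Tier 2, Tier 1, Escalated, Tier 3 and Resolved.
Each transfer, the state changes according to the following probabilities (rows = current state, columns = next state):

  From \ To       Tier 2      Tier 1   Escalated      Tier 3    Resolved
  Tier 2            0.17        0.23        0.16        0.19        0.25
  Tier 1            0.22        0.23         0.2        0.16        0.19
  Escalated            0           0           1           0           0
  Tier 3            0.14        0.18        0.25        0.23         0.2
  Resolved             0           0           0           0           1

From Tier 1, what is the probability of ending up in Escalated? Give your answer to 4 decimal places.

0.4970

Let h(s) be the probability of absorption at Escalated starting from transient state s. Then h(Escalated) = 1 and h(Resolved) = 0. By first-step analysis:
h(Tier 2) = 0.17·h(Tier 2) + 0.23·h(Tier 1) + 0.16·1 + 0.19·h(Tier 3) + 0.25·0
h(Tier 1) = 0.22·h(Tier 2) + 0.23·h(Tier 1) + 0.2·1 + 0.16·h(Tier 3) + 0.19·0
h(Tier 3) = 0.14·h(Tier 2) + 0.18·h(Tier 1) + 0.25·1 + 0.23·h(Tier 3) + 0.2·0
Solving: h(Tier 2) = 0.4501, h(Tier 1) = 0.4970, h(Tier 3) = 0.5227.
Starting from Tier 1, the probability is 0.4970.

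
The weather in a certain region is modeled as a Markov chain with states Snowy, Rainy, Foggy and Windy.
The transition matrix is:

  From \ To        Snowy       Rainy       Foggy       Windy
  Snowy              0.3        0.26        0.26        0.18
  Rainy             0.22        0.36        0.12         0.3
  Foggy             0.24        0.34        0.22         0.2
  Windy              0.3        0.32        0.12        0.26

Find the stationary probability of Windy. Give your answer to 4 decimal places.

0.2412

Let the stationary distribution be π with π = πP and π_1 + π_2 + π_3 + π_4 = 1.
π_1 = 0.3·π_1 + 0.22·π_2 + 0.24·π_3 + 0.3·π_4
π_2 = 0.26·π_1 + 0.36·π_2 + 0.34·π_3 + 0.32·π_4
π_3 = 0.26·π_1 + 0.12·π_2 + 0.22·π_3 + 0.12·π_4
Solving with the normalization constraint gives π = (0.2639, 0.3205, 0.1744, 0.2412).
So the stationary probability of Windy is 0.2412.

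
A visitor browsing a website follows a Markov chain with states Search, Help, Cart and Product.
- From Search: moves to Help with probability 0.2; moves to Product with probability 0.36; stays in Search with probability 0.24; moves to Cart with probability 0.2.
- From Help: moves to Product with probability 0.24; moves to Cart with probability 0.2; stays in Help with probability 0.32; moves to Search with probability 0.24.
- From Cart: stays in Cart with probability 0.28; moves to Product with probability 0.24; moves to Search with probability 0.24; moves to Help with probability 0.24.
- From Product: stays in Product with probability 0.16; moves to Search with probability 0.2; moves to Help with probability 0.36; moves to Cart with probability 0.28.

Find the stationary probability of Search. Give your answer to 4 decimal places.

Let the stationary distribution be π with π = πP and π_1 + π_2 + π_3 + π_4 = 1.
π_1 = 0.24·π_1 + 0.24·π_2 + 0.24·π_3 + 0.2·π_4
π_2 = 0.2·π_1 + 0.32·π_2 + 0.24·π_3 + 0.36·π_4
π_3 = 0.2·π_1 + 0.2·π_2 + 0.28·π_3 + 0.28·π_4
Solving with the normalization constraint gives π = (0.2301, 0.2832, 0.2389, 0.2478).
So the stationary probability of Search is 0.2301.

0.2301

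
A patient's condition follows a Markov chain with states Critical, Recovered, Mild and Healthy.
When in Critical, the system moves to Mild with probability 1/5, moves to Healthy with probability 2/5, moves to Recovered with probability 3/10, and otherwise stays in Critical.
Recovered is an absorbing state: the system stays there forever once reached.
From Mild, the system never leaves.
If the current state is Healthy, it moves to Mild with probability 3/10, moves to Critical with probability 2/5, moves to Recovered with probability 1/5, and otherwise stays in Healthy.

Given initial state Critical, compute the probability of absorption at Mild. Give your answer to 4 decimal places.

0.4615

Let h(s) be the probability of absorption at Mild starting from transient state s. Then h(Mild) = 1 and h(Recovered) = 0. By first-step analysis:
h(Critical) = 0.1·h(Critical) + 0.3·0 + 0.2·1 + 0.4·h(Healthy)
h(Healthy) = 0.4·h(Critical) + 0.2·0 + 0.3·1 + 0.1·h(Healthy)
Solving: h(Critical) = 0.4615, h(Healthy) = 0.5385.
Starting from Critical, the probability is 0.4615.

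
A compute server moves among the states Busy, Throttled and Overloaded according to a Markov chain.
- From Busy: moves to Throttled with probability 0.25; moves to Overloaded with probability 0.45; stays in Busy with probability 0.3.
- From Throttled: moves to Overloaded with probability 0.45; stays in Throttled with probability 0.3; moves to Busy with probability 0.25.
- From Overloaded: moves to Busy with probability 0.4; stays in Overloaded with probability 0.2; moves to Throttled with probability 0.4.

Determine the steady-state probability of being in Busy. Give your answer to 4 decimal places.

Let the stationary distribution be π with π = πP and π_1 + π_2 + π_3 = 1.
π_1 = 0.3·π_1 + 0.25·π_2 + 0.4·π_3
π_2 = 0.25·π_1 + 0.3·π_2 + 0.4·π_3
Solving with the normalization constraint gives π = (0.3200, 0.3200, 0.3600).
So the stationary probability of Busy is 0.3200.

0.3200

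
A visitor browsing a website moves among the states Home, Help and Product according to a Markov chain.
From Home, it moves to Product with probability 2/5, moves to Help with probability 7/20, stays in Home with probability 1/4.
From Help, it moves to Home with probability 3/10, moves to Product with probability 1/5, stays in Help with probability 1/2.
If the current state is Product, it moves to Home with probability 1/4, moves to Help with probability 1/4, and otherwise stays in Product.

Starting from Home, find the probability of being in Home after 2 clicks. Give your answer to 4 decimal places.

Sum over the intermediate state after 1 click:
P = P(Home→Home)·P(Home→Home) + P(Home→Help)·P(Help→Home) + P(Home→Product)·P(Product→Home)
  = 0.25×0.25 + 0.35×0.3 + 0.4×0.25
  = 0.0625 + 0.1050 + 0.1000 = 0.2675

0.2675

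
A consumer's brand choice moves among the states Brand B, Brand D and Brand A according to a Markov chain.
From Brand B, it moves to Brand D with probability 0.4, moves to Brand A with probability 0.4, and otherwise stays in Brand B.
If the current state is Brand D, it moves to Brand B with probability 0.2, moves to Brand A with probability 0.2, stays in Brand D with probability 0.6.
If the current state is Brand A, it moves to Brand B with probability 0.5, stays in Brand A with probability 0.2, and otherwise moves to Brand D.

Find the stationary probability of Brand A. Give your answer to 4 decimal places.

0.2553

Let the stationary distribution be π with π = πP and π_1 + π_2 + π_3 = 1.
π_1 = 0.2·π_1 + 0.2·π_2 + 0.5·π_3
π_2 = 0.4·π_1 + 0.6·π_2 + 0.3·π_3
Solving with the normalization constraint gives π = (0.2766, 0.4681, 0.2553).
So the stationary probability of Brand A is 0.2553.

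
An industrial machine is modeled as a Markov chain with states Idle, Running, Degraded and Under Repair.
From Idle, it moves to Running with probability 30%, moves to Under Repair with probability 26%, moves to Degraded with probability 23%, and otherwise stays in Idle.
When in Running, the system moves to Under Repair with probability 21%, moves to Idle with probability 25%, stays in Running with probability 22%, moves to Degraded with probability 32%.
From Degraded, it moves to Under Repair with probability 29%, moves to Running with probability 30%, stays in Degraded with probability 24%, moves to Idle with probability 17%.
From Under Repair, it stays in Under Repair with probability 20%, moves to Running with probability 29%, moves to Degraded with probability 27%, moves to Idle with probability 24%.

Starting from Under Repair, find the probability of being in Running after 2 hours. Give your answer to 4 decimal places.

0.2748

Propagate the distribution vector 2 hours from Under Repair.
After 0 hours: (0.0000, 0.0000, 0.0000, 1.0000)
After 1 hour: (0.2400, 0.2900, 0.2700, 0.2000)
After 2 hours: (0.2168, 0.2748, 0.2668, 0.2416)
P(in Running after 2 hours) = 0.2748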